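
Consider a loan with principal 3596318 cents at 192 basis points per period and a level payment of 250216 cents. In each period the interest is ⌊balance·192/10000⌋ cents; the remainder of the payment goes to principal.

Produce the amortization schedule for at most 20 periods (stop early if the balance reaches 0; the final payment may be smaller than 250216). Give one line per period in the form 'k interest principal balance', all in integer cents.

1. interest=⌊3596318·192/10000⌋=69049; principal=250216-69049=181167; balance=3596318-181167=3415151
2. interest=⌊3415151·192/10000⌋=65570; principal=250216-65570=184646; balance=3415151-184646=3230505
3. interest=⌊3230505·192/10000⌋=62025; principal=250216-62025=188191; balance=3230505-188191=3042314
4. interest=⌊3042314·192/10000⌋=58412; principal=250216-58412=191804; balance=3042314-191804=2850510
5. interest=⌊2850510·192/10000⌋=54729; principal=250216-54729=195487; balance=2850510-195487=2655023
6. interest=⌊2655023·192/10000⌋=50976; principal=250216-50976=199240; balance=2655023-199240=2455783
7. interest=⌊2455783·192/10000⌋=47151; principal=250216-47151=203065; balance=2455783-203065=2252718
8. interest=⌊2252718·192/10000⌋=43252; principal=250216-43252=206964; balance=2252718-206964=2045754
9. interest=⌊2045754·192/10000⌋=39278; principal=250216-39278=210938; balance=2045754-210938=1834816
10. interest=⌊1834816·192/10000⌋=35228; principal=250216-35228=214988; balance=1834816-214988=1619828
11. interest=⌊1619828·192/10000⌋=31100; principal=250216-31100=219116; balance=1619828-219116=1400712
12. interest=⌊1400712·192/10000⌋=26893; principal=250216-26893=223323; balance=1400712-223323=1177389
13. interest=⌊1177389·192/10000⌋=22605; principal=250216-22605=227611; balance=1177389-227611=949778
14. interest=⌊949778·192/10000⌋=18235; principal=250216-18235=231981; balance=949778-231981=717797
15. interest=⌊717797·192/10000⌋=13781; principal=250216-13781=236435; balance=717797-236435=481362
16. interest=⌊481362·192/10000⌋=9242; principal=250216-9242=240974; balance=481362-240974=240388
17. interest=⌊240388·192/10000⌋=4615; principal=min(250216-4615,240388)=240388; balance=240388-240388=0

1 69049 181167 3415151
2 65570 184646 3230505
3 62025 188191 3042314
4 58412 191804 2850510
5 54729 195487 2655023
6 50976 199240 2455783
7 47151 203065 2252718
8 43252 206964 2045754
9 39278 210938 1834816
10 35228 214988 1619828
11 31100 219116 1400712
12 26893 223323 1177389
13 22605 227611 949778
14 18235 231981 717797
15 13781 236435 481362
16 9242 240974 240388
17 4615 240388 0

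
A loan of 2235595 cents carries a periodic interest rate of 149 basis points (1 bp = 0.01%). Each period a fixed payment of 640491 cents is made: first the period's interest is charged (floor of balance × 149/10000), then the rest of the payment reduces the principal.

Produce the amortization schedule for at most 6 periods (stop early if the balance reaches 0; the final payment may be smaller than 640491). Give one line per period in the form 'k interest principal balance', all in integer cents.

1 33310 607181 1628414
2 24263 616228 1012186
3 15081 625410 386776
4 5762 386776 0

1. interest=⌊2235595·149/10000⌋=33310; principal=640491-33310=607181; balance=2235595-607181=1628414
2. interest=⌊1628414·149/10000⌋=24263; principal=640491-24263=616228; balance=1628414-616228=1012186
3. interest=⌊1012186·149/10000⌋=15081; principal=640491-15081=625410; balance=1012186-625410=386776
4. interest=⌊386776·149/10000⌋=5762; principal=min(640491-5762,386776)=386776; balance=386776-386776=0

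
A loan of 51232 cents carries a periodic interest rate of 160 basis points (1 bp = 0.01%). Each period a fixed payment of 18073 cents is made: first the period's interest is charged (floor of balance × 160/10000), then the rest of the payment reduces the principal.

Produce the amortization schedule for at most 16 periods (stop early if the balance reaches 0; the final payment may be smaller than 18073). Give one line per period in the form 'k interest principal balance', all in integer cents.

1. interest=⌊51232·160/10000⌋=819; principal=18073-819=17254; balance=51232-17254=33978
2. interest=⌊33978·160/10000⌋=543; principal=18073-543=17530; balance=33978-17530=16448
3. interest=⌊16448·160/10000⌋=263; principal=min(18073-263,16448)=16448; balance=16448-16448=0

1 819 17254 33978
2 543 17530 16448
3 263 16448 0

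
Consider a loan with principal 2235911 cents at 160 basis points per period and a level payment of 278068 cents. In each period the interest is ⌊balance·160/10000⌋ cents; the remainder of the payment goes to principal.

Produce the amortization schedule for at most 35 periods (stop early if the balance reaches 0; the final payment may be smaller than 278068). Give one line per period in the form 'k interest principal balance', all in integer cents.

1. interest=⌊2235911·160/10000⌋=35774; principal=278068-35774=242294; balance=2235911-242294=1993617
2. interest=⌊1993617·160/10000⌋=31897; principal=278068-31897=246171; balance=1993617-246171=1747446
3. interest=⌊1747446·160/10000⌋=27959; principal=278068-27959=250109; balance=1747446-250109=1497337
4. interest=⌊1497337·160/10000⌋=23957; principal=278068-23957=254111; balance=1497337-254111=1243226
5. interest=⌊1243226·160/10000⌋=19891; principal=278068-19891=258177; balance=1243226-258177=985049
6. interest=⌊985049·160/10000⌋=15760; principal=278068-15760=262308; balance=985049-262308=722741
7. interest=⌊722741·160/10000⌋=11563; principal=278068-11563=266505; balance=722741-266505=456236
8. interest=⌊456236·160/10000⌋=7299; principal=278068-7299=270769; balance=456236-270769=185467
9. interest=⌊185467·160/10000⌋=2967; principal=min(278068-2967,185467)=185467; balance=185467-185467=0

1 35774 242294 1993617
2 31897 246171 1747446
3 27959 250109 1497337
4 23957 254111 1243226
5 19891 258177 985049
6 15760 262308 722741
7 11563 266505 456236
8 7299 270769 185467
9 2967 185467 0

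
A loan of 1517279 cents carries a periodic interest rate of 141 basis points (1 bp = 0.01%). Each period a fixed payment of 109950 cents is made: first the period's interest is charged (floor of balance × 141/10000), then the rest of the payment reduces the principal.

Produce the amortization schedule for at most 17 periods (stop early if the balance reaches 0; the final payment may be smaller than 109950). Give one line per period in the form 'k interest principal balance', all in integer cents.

1 21393 88557 1428722
2 20144 89806 1338916
3 18878 91072 1247844
4 17594 92356 1155488
5 16292 93658 1061830
6 14971 94979 966851
7 13632 96318 870533
8 12274 97676 772857
9 10897 99053 673804
10 9500 100450 573354
11 8084 101866 471488
12 6647 103303 368185
13 5191 104759 263426
14 3714 106236 157190
15 2216 107734 49456
16 697 49456 0

1. interest=⌊1517279·141/10000⌋=21393; principal=109950-21393=88557; balance=1517279-88557=1428722
2. interest=⌊1428722·141/10000⌋=20144; principal=109950-20144=89806; balance=1428722-89806=1338916
3. interest=⌊1338916·141/10000⌋=18878; principal=109950-18878=91072; balance=1338916-91072=1247844
4. interest=⌊1247844·141/10000⌋=17594; principal=109950-17594=92356; balance=1247844-92356=1155488
5. interest=⌊1155488·141/10000⌋=16292; principal=109950-16292=93658; balance=1155488-93658=1061830
6. interest=⌊1061830·141/10000⌋=14971; principal=109950-14971=94979; balance=1061830-94979=966851
7. interest=⌊966851·141/10000⌋=13632; principal=109950-13632=96318; balance=966851-96318=870533
8. interest=⌊870533·141/10000⌋=12274; principal=109950-12274=97676; balance=870533-97676=772857
9. interest=⌊772857·141/10000⌋=10897; principal=109950-10897=99053; balance=772857-99053=673804
10. interest=⌊673804·141/10000⌋=9500; principal=109950-9500=100450; balance=673804-100450=573354
11. interest=⌊573354·141/10000⌋=8084; principal=109950-8084=101866; balance=573354-101866=471488
12. interest=⌊471488·141/10000⌋=6647; principal=109950-6647=103303; balance=471488-103303=368185
13. interest=⌊368185·141/10000⌋=5191; principal=109950-5191=104759; balance=368185-104759=263426
14. interest=⌊263426·141/10000⌋=3714; principal=109950-3714=106236; balance=263426-106236=157190
15. interest=⌊157190·141/10000⌋=2216; principal=109950-2216=107734; balance=157190-107734=49456
16. interest=⌊49456·141/10000⌋=697; principal=min(109950-697,49456)=49456; balance=49456-49456=0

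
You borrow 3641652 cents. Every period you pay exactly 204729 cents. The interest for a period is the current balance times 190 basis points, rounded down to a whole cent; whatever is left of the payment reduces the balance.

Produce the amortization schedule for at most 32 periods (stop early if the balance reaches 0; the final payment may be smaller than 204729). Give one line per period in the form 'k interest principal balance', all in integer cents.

1 69191 135538 3506114
2 66616 138113 3368001
3 63992 140737 3227264
4 61318 143411 3083853
5 58593 146136 2937717
6 55816 148913 2788804
7 52987 151742 2637062
8 50104 154625 2482437
9 47166 157563 2324874
10 44172 160557 2164317
11 41122 163607 2000710
12 38013 166716 1833994
13 34845 169884 1664110
14 31618 173111 1490999
15 28328 176401 1314598
16 24977 179752 1134846
17 21562 183167 951679
18 18081 186648 765031
19 14535 190194 574837
20 10921 193808 381029
21 7239 197490 183539
22 3487 183539 0

1. interest=⌊3641652·190/10000⌋=69191; principal=204729-69191=135538; balance=3641652-135538=3506114
2. interest=⌊3506114·190/10000⌋=66616; principal=204729-66616=138113; balance=3506114-138113=3368001
3. interest=⌊3368001·190/10000⌋=63992; principal=204729-63992=140737; balance=3368001-140737=3227264
4. interest=⌊3227264·190/10000⌋=61318; principal=204729-61318=143411; balance=3227264-143411=3083853
5. interest=⌊3083853·190/10000⌋=58593; principal=204729-58593=146136; balance=3083853-146136=2937717
6. interest=⌊2937717·190/10000⌋=55816; principal=204729-55816=148913; balance=2937717-148913=2788804
7. interest=⌊2788804·190/10000⌋=52987; principal=204729-52987=151742; balance=2788804-151742=2637062
8. interest=⌊2637062·190/10000⌋=50104; principal=204729-50104=154625; balance=2637062-154625=2482437
9. interest=⌊2482437·190/10000⌋=47166; principal=204729-47166=157563; balance=2482437-157563=2324874
10. interest=⌊2324874·190/10000⌋=44172; principal=204729-44172=160557; balance=2324874-160557=2164317
11. interest=⌊2164317·190/10000⌋=41122; principal=204729-41122=163607; balance=2164317-163607=2000710
12. interest=⌊2000710·190/10000⌋=38013; principal=204729-38013=166716; balance=2000710-166716=1833994
13. interest=⌊1833994·190/10000⌋=34845; principal=204729-34845=169884; balance=1833994-169884=1664110
14. interest=⌊1664110·190/10000⌋=31618; principal=204729-31618=173111; balance=1664110-173111=1490999
15. interest=⌊1490999·190/10000⌋=28328; principal=204729-28328=176401; balance=1490999-176401=1314598
16. interest=⌊1314598·190/10000⌋=24977; principal=204729-24977=179752; balance=1314598-179752=1134846
17. interest=⌊1134846·190/10000⌋=21562; principal=204729-21562=183167; balance=1134846-183167=951679
18. interest=⌊951679·190/10000⌋=18081; principal=204729-18081=186648; balance=951679-186648=765031
19. interest=⌊765031·190/10000⌋=14535; principal=204729-14535=190194; balance=765031-190194=574837
20. interest=⌊574837·190/10000⌋=10921; principal=204729-10921=193808; balance=574837-193808=381029
21. interest=⌊381029·190/10000⌋=7239; principal=204729-7239=197490; balance=381029-197490=183539
22. interest=⌊183539·190/10000⌋=3487; principal=min(204729-3487,183539)=183539; balance=183539-183539=0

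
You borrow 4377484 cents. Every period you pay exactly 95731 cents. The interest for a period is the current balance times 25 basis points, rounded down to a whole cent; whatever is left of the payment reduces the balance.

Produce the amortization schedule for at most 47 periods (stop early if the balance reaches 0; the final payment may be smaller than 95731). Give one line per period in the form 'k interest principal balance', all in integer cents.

1 10943 84788 4292696
2 10731 85000 4207696
3 10519 85212 4122484
4 10306 85425 4037059
5 10092 85639 3951420
6 9878 85853 3865567
7 9663 86068 3779499
8 9448 86283 3693216
9 9233 86498 3606718
10 9016 86715 3520003
11 8800 86931 3433072
12 8582 87149 3345923
13 8364 87367 3258556
14 8146 87585 3170971
15 7927 87804 3083167
16 7707 88024 2995143
17 7487 88244 2906899
18 7267 88464 2818435
19 7046 88685 2729750
20 6824 88907 2640843
21 6602 89129 2551714
22 6379 89352 2462362
23 6155 89576 2372786
24 5931 89800 2282986
25 5707 90024 2192962
26 5482 90249 2102713
27 5256 90475 2012238
28 5030 90701 1921537
29 4803 90928 1830609
30 4576 91155 1739454
31 4348 91383 1648071
32 4120 91611 1556460
33 3891 91840 1464620
34 3661 92070 1372550
35 3431 92300 1280250
36 3200 92531 1187719
37 2969 92762 1094957
38 2737 92994 1001963
39 2504 93227 908736
40 2271 93460 815276
41 2038 93693 721583
42 1803 93928 627655
43 1569 94162 533493
44 1333 94398 439095
45 1097 94634 344461
46 861 94870 249591
47 623 95108 154483

1. interest=⌊4377484·25/10000⌋=10943; principal=95731-10943=84788; balance=4377484-84788=4292696
2. interest=⌊4292696·25/10000⌋=10731; principal=95731-10731=85000; balance=4292696-85000=4207696
3. interest=⌊4207696·25/10000⌋=10519; principal=95731-10519=85212; balance=4207696-85212=4122484
4. interest=⌊4122484·25/10000⌋=10306; principal=95731-10306=85425; balance=4122484-85425=4037059
5. interest=⌊4037059·25/10000⌋=10092; principal=95731-10092=85639; balance=4037059-85639=3951420
6. interest=⌊3951420·25/10000⌋=9878; principal=95731-9878=85853; balance=3951420-85853=3865567
7. interest=⌊3865567·25/10000⌋=9663; principal=95731-9663=86068; balance=3865567-86068=3779499
8. interest=⌊3779499·25/10000⌋=9448; principal=95731-9448=86283; balance=3779499-86283=3693216
9. interest=⌊3693216·25/10000⌋=9233; principal=95731-9233=86498; balance=3693216-86498=3606718
10. interest=⌊3606718·25/10000⌋=9016; principal=95731-9016=86715; balance=3606718-86715=3520003
11. interest=⌊3520003·25/10000⌋=8800; principal=95731-8800=86931; balance=3520003-86931=3433072
12. interest=⌊3433072·25/10000⌋=8582; principal=95731-8582=87149; balance=3433072-87149=3345923
13. interest=⌊3345923·25/10000⌋=8364; principal=95731-8364=87367; balance=3345923-87367=3258556
14. interest=⌊3258556·25/10000⌋=8146; principal=95731-8146=87585; balance=3258556-87585=3170971
15. interest=⌊3170971·25/10000⌋=7927; principal=95731-7927=87804; balance=3170971-87804=3083167
16. interest=⌊3083167·25/10000⌋=7707; principal=95731-7707=88024; balance=3083167-88024=2995143
17. interest=⌊2995143·25/10000⌋=7487; principal=95731-7487=88244; balance=2995143-88244=2906899
18. interest=⌊2906899·25/10000⌋=7267; principal=95731-7267=88464; balance=2906899-88464=2818435
19. interest=⌊2818435·25/10000⌋=7046; principal=95731-7046=88685; balance=2818435-88685=2729750
20. interest=⌊2729750·25/10000⌋=6824; principal=95731-6824=88907; balance=2729750-88907=2640843
21. interest=⌊2640843·25/10000⌋=6602; principal=95731-6602=89129; balance=2640843-89129=2551714
22. interest=⌊2551714·25/10000⌋=6379; principal=95731-6379=89352; balance=2551714-89352=2462362
23. interest=⌊2462362·25/10000⌋=6155; principal=95731-6155=89576; balance=2462362-89576=2372786
24. interest=⌊2372786·25/10000⌋=5931; principal=95731-5931=89800; balance=2372786-89800=2282986
25. interest=⌊2282986·25/10000⌋=5707; principal=95731-5707=90024; balance=2282986-90024=2192962
26. interest=⌊2192962·25/10000⌋=5482; principal=95731-5482=90249; balance=2192962-90249=2102713
27. interest=⌊2102713·25/10000⌋=5256; principal=95731-5256=90475; balance=2102713-90475=2012238
28. interest=⌊2012238·25/10000⌋=5030; principal=95731-5030=90701; balance=2012238-90701=1921537
29. interest=⌊1921537·25/10000⌋=4803; principal=95731-4803=90928; balance=1921537-90928=1830609
30. interest=⌊1830609·25/10000⌋=4576; principal=95731-4576=91155; balance=1830609-91155=1739454
31. interest=⌊1739454·25/10000⌋=4348; principal=95731-4348=91383; balance=1739454-91383=1648071
32. interest=⌊1648071·25/10000⌋=4120; principal=95731-4120=91611; balance=1648071-91611=1556460
33. interest=⌊1556460·25/10000⌋=3891; principal=95731-3891=91840; balance=1556460-91840=1464620
34. interest=⌊1464620·25/10000⌋=3661; principal=95731-3661=92070; balance=1464620-92070=1372550
35. interest=⌊1372550·25/10000⌋=3431; principal=95731-3431=92300; balance=1372550-92300=1280250
36. interest=⌊1280250·25/10000⌋=3200; principal=95731-3200=92531; balance=1280250-92531=1187719
37. interest=⌊1187719·25/10000⌋=2969; principal=95731-2969=92762; balance=1187719-92762=1094957
38. interest=⌊1094957·25/10000⌋=2737; principal=95731-2737=92994; balance=1094957-92994=1001963
39. interest=⌊1001963·25/10000⌋=2504; principal=95731-2504=93227; balance=1001963-93227=908736
40. interest=⌊908736·25/10000⌋=2271; principal=95731-2271=93460; balance=908736-93460=815276
41. interest=⌊815276·25/10000⌋=2038; principal=95731-2038=93693; balance=815276-93693=721583
42. interest=⌊721583·25/10000⌋=1803; principal=95731-1803=93928; balance=721583-93928=627655
43. interest=⌊627655·25/10000⌋=1569; principal=95731-1569=94162; balance=627655-94162=533493
44. interest=⌊533493·25/10000⌋=1333; principal=95731-1333=94398; balance=533493-94398=439095
45. interest=⌊439095·25/10000⌋=1097; principal=95731-1097=94634; balance=439095-94634=344461
46. interest=⌊344461·25/10000⌋=861; principal=95731-861=94870; balance=344461-94870=249591
47. interest=⌊249591·25/10000⌋=623; principal=95731-623=95108; balance=249591-95108=154483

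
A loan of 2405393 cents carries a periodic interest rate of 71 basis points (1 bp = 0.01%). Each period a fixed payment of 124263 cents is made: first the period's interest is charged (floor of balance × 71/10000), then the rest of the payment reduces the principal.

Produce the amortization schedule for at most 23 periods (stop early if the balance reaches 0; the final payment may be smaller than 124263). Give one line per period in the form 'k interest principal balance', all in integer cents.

1. interest=⌊2405393·71/10000⌋=17078; principal=124263-17078=107185; balance=2405393-107185=2298208
2. interest=⌊2298208·71/10000⌋=16317; principal=124263-16317=107946; balance=2298208-107946=2190262
3. interest=⌊2190262·71/10000⌋=15550; principal=124263-15550=108713; balance=2190262-108713=2081549
4. interest=⌊2081549·71/10000⌋=14778; principal=124263-14778=109485; balance=2081549-109485=1972064
5. interest=⌊1972064·71/10000⌋=14001; principal=124263-14001=110262; balance=1972064-110262=1861802
6. interest=⌊1861802·71/10000⌋=13218; principal=124263-13218=111045; balance=1861802-111045=1750757
7. interest=⌊1750757·71/10000⌋=12430; principal=124263-12430=111833; balance=1750757-111833=1638924
8. interest=⌊1638924·71/10000⌋=11636; principal=124263-11636=112627; balance=1638924-112627=1526297
9. interest=⌊1526297·71/10000⌋=10836; principal=124263-10836=113427; balance=1526297-113427=1412870
10. interest=⌊1412870·71/10000⌋=10031; principal=124263-10031=114232; balance=1412870-114232=1298638
11. interest=⌊1298638·71/10000⌋=9220; principal=124263-9220=115043; balance=1298638-115043=1183595
12. interest=⌊1183595·71/10000⌋=8403; principal=124263-8403=115860; balance=1183595-115860=1067735
13. interest=⌊1067735·71/10000⌋=7580; principal=124263-7580=116683; balance=1067735-116683=951052
14. interest=⌊951052·71/10000⌋=6752; principal=124263-6752=117511; balance=951052-117511=833541
15. interest=⌊833541·71/10000⌋=5918; principal=124263-5918=118345; balance=833541-118345=715196
16. interest=⌊715196·71/10000⌋=5077; principal=124263-5077=119186; balance=715196-119186=596010
17. interest=⌊596010·71/10000⌋=4231; principal=124263-4231=120032; balance=596010-120032=475978
18. interest=⌊475978·71/10000⌋=3379; principal=124263-3379=120884; balance=475978-120884=355094
19. interest=⌊355094·71/10000⌋=2521; principal=124263-2521=121742; balance=355094-121742=233352
20. interest=⌊233352·71/10000⌋=1656; principal=124263-1656=122607; balance=233352-122607=110745
21. interest=⌊110745·71/10000⌋=786; principal=min(124263-786,110745)=110745; balance=110745-110745=0

1 17078 107185 2298208
2 16317 107946 2190262
3 15550 108713 2081549
4 14778 109485 1972064
5 14001 110262 1861802
6 13218 111045 1750757
7 12430 111833 1638924
8 11636 112627 1526297
9 10836 113427 1412870
10 10031 114232 1298638
11 9220 115043 1183595
12 8403 115860 1067735
13 7580 116683 951052
14 6752 117511 833541
15 5918 118345 715196
16 5077 119186 596010
17 4231 120032 475978
18 3379 120884 355094
19 2521 121742 233352
20 1656 122607 110745
21 786 110745 0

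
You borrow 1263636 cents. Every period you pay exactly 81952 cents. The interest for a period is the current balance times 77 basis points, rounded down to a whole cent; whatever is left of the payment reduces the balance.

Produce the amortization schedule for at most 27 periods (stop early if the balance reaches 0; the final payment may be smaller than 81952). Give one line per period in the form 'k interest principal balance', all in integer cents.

1 9729 72223 1191413
2 9173 72779 1118634
3 8613 73339 1045295
4 8048 73904 971391
5 7479 74473 896918
6 6906 75046 821872
7 6328 75624 746248
8 5746 76206 670042
9 5159 76793 593249
10 4568 77384 515865
11 3972 77980 437885
12 3371 78581 359304
13 2766 79186 280118
14 2156 79796 200322
15 1542 80410 119912
16 923 81029 38883
17 299 38883 0

1. interest=⌊1263636·77/10000⌋=9729; principal=81952-9729=72223; balance=1263636-72223=1191413
2. interest=⌊1191413·77/10000⌋=9173; principal=81952-9173=72779; balance=1191413-72779=1118634
3. interest=⌊1118634·77/10000⌋=8613; principal=81952-8613=73339; balance=1118634-73339=1045295
4. interest=⌊1045295·77/10000⌋=8048; principal=81952-8048=73904; balance=1045295-73904=971391
5. interest=⌊971391·77/10000⌋=7479; principal=81952-7479=74473; balance=971391-74473=896918
6. interest=⌊896918·77/10000⌋=6906; principal=81952-6906=75046; balance=896918-75046=821872
7. interest=⌊821872·77/10000⌋=6328; principal=81952-6328=75624; balance=821872-75624=746248
8. interest=⌊746248·77/10000⌋=5746; principal=81952-5746=76206; balance=746248-76206=670042
9. interest=⌊670042·77/10000⌋=5159; principal=81952-5159=76793; balance=670042-76793=593249
10. interest=⌊593249·77/10000⌋=4568; principal=81952-4568=77384; balance=593249-77384=515865
11. interest=⌊515865·77/10000⌋=3972; principal=81952-3972=77980; balance=515865-77980=437885
12. interest=⌊437885·77/10000⌋=3371; principal=81952-3371=78581; balance=437885-78581=359304
13. interest=⌊359304·77/10000⌋=2766; principal=81952-2766=79186; balance=359304-79186=280118
14. interest=⌊280118·77/10000⌋=2156; principal=81952-2156=79796; balance=280118-79796=200322
15. interest=⌊200322·77/10000⌋=1542; principal=81952-1542=80410; balance=200322-80410=119912
16. interest=⌊119912·77/10000⌋=923; principal=81952-923=81029; balance=119912-81029=38883
17. interest=⌊38883·77/10000⌋=299; principal=min(81952-299,38883)=38883; balance=38883-38883=0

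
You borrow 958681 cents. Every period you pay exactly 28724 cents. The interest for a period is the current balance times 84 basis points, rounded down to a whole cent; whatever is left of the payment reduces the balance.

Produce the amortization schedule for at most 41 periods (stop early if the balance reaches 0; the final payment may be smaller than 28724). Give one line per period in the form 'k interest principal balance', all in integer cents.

1 8052 20672 938009
2 7879 20845 917164
3 7704 21020 896144
4 7527 21197 874947
5 7349 21375 853572
6 7170 21554 832018
7 6988 21736 810282
8 6806 21918 788364
9 6622 22102 766262
10 6436 22288 743974
11 6249 22475 721499
12 6060 22664 698835
13 5870 22854 675981
14 5678 23046 652935
15 5484 23240 629695
16 5289 23435 606260
17 5092 23632 582628
18 4894 23830 558798
19 4693 24031 534767
20 4492 24232 510535
21 4288 24436 486099
22 4083 24641 461458
23 3876 24848 436610
24 3667 25057 411553
25 3457 25267 386286
26 3244 25480 360806
27 3030 25694 335112
28 2814 25910 309202
29 2597 26127 283075
30 2377 26347 256728
31 2156 26568 230160
32 1933 26791 203369
33 1708 27016 176353
34 1481 27243 149110
35 1252 27472 121638
36 1021 27703 93935
37 789 27935 66000
38 554 28170 37830
39 317 28407 9423
40 79 9423 0

1. interest=⌊958681·84/10000⌋=8052; principal=28724-8052=20672; balance=958681-20672=938009
2. interest=⌊938009·84/10000⌋=7879; principal=28724-7879=20845; balance=938009-20845=917164
3. interest=⌊917164·84/10000⌋=7704; principal=28724-7704=21020; balance=917164-21020=896144
4. interest=⌊896144·84/10000⌋=7527; principal=28724-7527=21197; balance=896144-21197=874947
5. interest=⌊874947·84/10000⌋=7349; principal=28724-7349=21375; balance=874947-21375=853572
6. interest=⌊853572·84/10000⌋=7170; principal=28724-7170=21554; balance=853572-21554=832018
7. interest=⌊832018·84/10000⌋=6988; principal=28724-6988=21736; balance=832018-21736=810282
8. interest=⌊810282·84/10000⌋=6806; principal=28724-6806=21918; balance=810282-21918=788364
9. interest=⌊788364·84/10000⌋=6622; principal=28724-6622=22102; balance=788364-22102=766262
10. interest=⌊766262·84/10000⌋=6436; principal=28724-6436=22288; balance=766262-22288=743974
11. interest=⌊743974·84/10000⌋=6249; principal=28724-6249=22475; balance=743974-22475=721499
12. interest=⌊721499·84/10000⌋=6060; principal=28724-6060=22664; balance=721499-22664=698835
13. interest=⌊698835·84/10000⌋=5870; principal=28724-5870=22854; balance=698835-22854=675981
14. interest=⌊675981·84/10000⌋=5678; principal=28724-5678=23046; balance=675981-23046=652935
15. interest=⌊652935·84/10000⌋=5484; principal=28724-5484=23240; balance=652935-23240=629695
16. interest=⌊629695·84/10000⌋=5289; principal=28724-5289=23435; balance=629695-23435=606260
17. interest=⌊606260·84/10000⌋=5092; principal=28724-5092=23632; balance=606260-23632=582628
18. interest=⌊582628·84/10000⌋=4894; principal=28724-4894=23830; balance=582628-23830=558798
19. interest=⌊558798·84/10000⌋=4693; principal=28724-4693=24031; balance=558798-24031=534767
20. interest=⌊534767·84/10000⌋=4492; principal=28724-4492=24232; balance=534767-24232=510535
21. interest=⌊510535·84/10000⌋=4288; principal=28724-4288=24436; balance=510535-24436=486099
22. interest=⌊486099·84/10000⌋=4083; principal=28724-4083=24641; balance=486099-24641=461458
23. interest=⌊461458·84/10000⌋=3876; principal=28724-3876=24848; balance=461458-24848=436610
24. interest=⌊436610·84/10000⌋=3667; principal=28724-3667=25057; balance=436610-25057=411553
25. interest=⌊411553·84/10000⌋=3457; principal=28724-3457=25267; balance=411553-25267=386286
26. interest=⌊386286·84/10000⌋=3244; principal=28724-3244=25480; balance=386286-25480=360806
27. interest=⌊360806·84/10000⌋=3030; principal=28724-3030=25694; balance=360806-25694=335112
28. interest=⌊335112·84/10000⌋=2814; principal=28724-2814=25910; balance=335112-25910=309202
29. interest=⌊309202·84/10000⌋=2597; principal=28724-2597=26127; balance=309202-26127=283075
30. interest=⌊283075·84/10000⌋=2377; principal=28724-2377=26347; balance=283075-26347=256728
31. interest=⌊256728·84/10000⌋=2156; principal=28724-2156=26568; balance=256728-26568=230160
32. interest=⌊230160·84/10000⌋=1933; principal=28724-1933=26791; balance=230160-26791=203369
33. interest=⌊203369·84/10000⌋=1708; principal=28724-1708=27016; balance=203369-27016=176353
34. interest=⌊176353·84/10000⌋=1481; principal=28724-1481=27243; balance=176353-27243=149110
35. interest=⌊149110·84/10000⌋=1252; principal=28724-1252=27472; balance=149110-27472=121638
36. interest=⌊121638·84/10000⌋=1021; principal=28724-1021=27703; balance=121638-27703=93935
37. interest=⌊93935·84/10000⌋=789; principal=28724-789=27935; balance=93935-27935=66000
38. interest=⌊66000·84/10000⌋=554; principal=28724-554=28170; balance=66000-28170=37830
39. interest=⌊37830·84/10000⌋=317; principal=28724-317=28407; balance=37830-28407=9423
40. interest=⌊9423·84/10000⌋=79; principal=min(28724-79,9423)=9423; balance=9423-9423=0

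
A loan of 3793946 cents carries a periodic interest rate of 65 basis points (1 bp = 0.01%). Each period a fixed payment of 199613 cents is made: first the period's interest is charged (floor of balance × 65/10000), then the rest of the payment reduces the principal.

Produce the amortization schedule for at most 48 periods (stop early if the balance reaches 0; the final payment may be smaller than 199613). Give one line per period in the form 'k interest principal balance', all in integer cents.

1. interest=⌊3793946·65/10000⌋=24660; principal=199613-24660=174953; balance=3793946-174953=3618993
2. interest=⌊3618993·65/10000⌋=23523; principal=199613-23523=176090; balance=3618993-176090=3442903
3. interest=⌊3442903·65/10000⌋=22378; principal=199613-22378=177235; balance=3442903-177235=3265668
4. interest=⌊3265668·65/10000⌋=21226; principal=199613-21226=178387; balance=3265668-178387=3087281
5. interest=⌊3087281·65/10000⌋=20067; principal=199613-20067=179546; balance=3087281-179546=2907735
6. interest=⌊2907735·65/10000⌋=18900; principal=199613-18900=180713; balance=2907735-180713=2727022
7. interest=⌊2727022·65/10000⌋=17725; principal=199613-17725=181888; balance=2727022-181888=2545134
8. interest=⌊2545134·65/10000⌋=16543; principal=199613-16543=183070; balance=2545134-183070=2362064
9. interest=⌊2362064·65/10000⌋=15353; principal=199613-15353=184260; balance=2362064-184260=2177804
10. interest=⌊2177804·65/10000⌋=14155; principal=199613-14155=185458; balance=2177804-185458=1992346
11. interest=⌊1992346·65/10000⌋=12950; principal=199613-12950=186663; balance=1992346-186663=1805683
12. interest=⌊1805683·65/10000⌋=11736; principal=199613-11736=187877; balance=1805683-187877=1617806
13. interest=⌊1617806·65/10000⌋=10515; principal=199613-10515=189098; balance=1617806-189098=1428708
14. interest=⌊1428708·65/10000⌋=9286; principal=199613-9286=190327; balance=1428708-190327=1238381
15. interest=⌊1238381·65/10000⌋=8049; principal=199613-8049=191564; balance=1238381-191564=1046817
16. interest=⌊1046817·65/10000⌋=6804; principal=199613-6804=192809; balance=1046817-192809=854008
17. interest=⌊854008·65/10000⌋=5551; principal=199613-5551=194062; balance=854008-194062=659946
18. interest=⌊659946·65/10000⌋=4289; principal=199613-4289=195324; balance=659946-195324=464622
19. interest=⌊464622·65/10000⌋=3020; principal=199613-3020=196593; balance=464622-196593=268029
20. interest=⌊268029·65/10000⌋=1742; principal=199613-1742=197871; balance=268029-197871=70158
21. interest=⌊70158·65/10000⌋=456; principal=min(199613-456,70158)=70158; balance=70158-70158=0

1 24660 174953 3618993
2 23523 176090 3442903
3 22378 177235 3265668
4 21226 178387 3087281
5 20067 179546 2907735
6 18900 180713 2727022
7 17725 181888 2545134
8 16543 183070 2362064
9 15353 184260 2177804
10 14155 185458 1992346
11 12950 186663 1805683
12 11736 187877 1617806
13 10515 189098 1428708
14 9286 190327 1238381
15 8049 191564 1046817
16 6804 192809 854008
17 5551 194062 659946
18 4289 195324 464622
19 3020 196593 268029
20 1742 197871 70158
21 456 70158 0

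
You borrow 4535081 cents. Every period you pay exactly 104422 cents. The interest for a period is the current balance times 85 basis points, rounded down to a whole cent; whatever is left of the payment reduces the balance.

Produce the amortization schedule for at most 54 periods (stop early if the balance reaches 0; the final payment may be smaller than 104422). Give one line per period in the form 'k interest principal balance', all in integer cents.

1. interest=⌊4535081·85/10000⌋=38548; principal=104422-38548=65874; balance=4535081-65874=4469207
2. interest=⌊4469207·85/10000⌋=37988; principal=104422-37988=66434; balance=4469207-66434=4402773
3. interest=⌊4402773·85/10000⌋=37423; principal=104422-37423=66999; balance=4402773-66999=4335774
4. interest=⌊4335774·85/10000⌋=36854; principal=104422-36854=67568; balance=4335774-67568=4268206
5. interest=⌊4268206·85/10000⌋=36279; principal=104422-36279=68143; balance=4268206-68143=4200063
6. interest=⌊4200063·85/10000⌋=35700; principal=104422-35700=68722; balance=4200063-68722=4131341
7. interest=⌊4131341·85/10000⌋=35116; principal=104422-35116=69306; balance=4131341-69306=4062035
8. interest=⌊4062035·85/10000⌋=34527; principal=104422-34527=69895; balance=4062035-69895=3992140
9. interest=⌊3992140·85/10000⌋=33933; principal=104422-33933=70489; balance=3992140-70489=3921651
10. interest=⌊3921651·85/10000⌋=33334; principal=104422-33334=71088; balance=3921651-71088=3850563
11. interest=⌊3850563·85/10000⌋=32729; principal=104422-32729=71693; balance=3850563-71693=3778870
12. interest=⌊3778870·85/10000⌋=32120; principal=104422-32120=72302; balance=3778870-72302=3706568
13. interest=⌊3706568·85/10000⌋=31505; principal=104422-31505=72917; balance=3706568-72917=3633651
14. interest=⌊3633651·85/10000⌋=30886; principal=104422-30886=73536; balance=3633651-73536=3560115
15. interest=⌊3560115·85/10000⌋=30260; principal=104422-30260=74162; balance=3560115-74162=3485953
16. interest=⌊3485953·85/10000⌋=29630; principal=104422-29630=74792; balance=3485953-74792=3411161
17. interest=⌊3411161·85/10000⌋=28994; principal=104422-28994=75428; balance=3411161-75428=3335733
18. interest=⌊3335733·85/10000⌋=28353; principal=104422-28353=76069; balance=3335733-76069=3259664
19. interest=⌊3259664·85/10000⌋=27707; principal=104422-27707=76715; balance=3259664-76715=3182949
20. interest=⌊3182949·85/10000⌋=27055; principal=104422-27055=77367; balance=3182949-77367=3105582
21. interest=⌊3105582·85/10000⌋=26397; principal=104422-26397=78025; balance=3105582-78025=3027557
22. interest=⌊3027557·85/10000⌋=25734; principal=104422-25734=78688; balance=3027557-78688=2948869
23. interest=⌊2948869·85/10000⌋=25065; principal=104422-25065=79357; balance=2948869-79357=2869512
24. interest=⌊2869512·85/10000⌋=24390; principal=104422-24390=80032; balance=2869512-80032=2789480
25. interest=⌊2789480·85/10000⌋=23710; principal=104422-23710=80712; balance=2789480-80712=2708768
26. interest=⌊2708768·85/10000⌋=23024; principal=104422-23024=81398; balance=2708768-81398=2627370
27. interest=⌊2627370·85/10000⌋=22332; principal=104422-22332=82090; balance=2627370-82090=2545280
28. interest=⌊2545280·85/10000⌋=21634; principal=104422-21634=82788; balance=2545280-82788=2462492
29. interest=⌊2462492·85/10000⌋=20931; principal=104422-20931=83491; balance=2462492-83491=2379001
30. interest=⌊2379001·85/10000⌋=20221; principal=104422-20221=84201; balance=2379001-84201=2294800
31. interest=⌊2294800·85/10000⌋=19505; principal=104422-19505=84917; balance=2294800-84917=2209883
32. interest=⌊2209883·85/10000⌋=18784; principal=104422-18784=85638; balance=2209883-85638=2124245
33. interest=⌊2124245·85/10000⌋=18056; principal=104422-18056=86366; balance=2124245-86366=2037879
34. interest=⌊2037879·85/10000⌋=17321; principal=104422-17321=87101; balance=2037879-87101=1950778
35. interest=⌊1950778·85/10000⌋=16581; principal=104422-16581=87841; balance=1950778-87841=1862937
36. interest=⌊1862937·85/10000⌋=15834; principal=104422-15834=88588; balance=1862937-88588=1774349
37. interest=⌊1774349·85/10000⌋=15081; principal=104422-15081=89341; balance=1774349-89341=1685008
38. interest=⌊1685008·85/10000⌋=14322; principal=104422-14322=90100; balance=1685008-90100=1594908
39. interest=⌊1594908·85/10000⌋=13556; principal=104422-13556=90866; balance=1594908-90866=1504042
40. interest=⌊1504042·85/10000⌋=12784; principal=104422-12784=91638; balance=1504042-91638=1412404
41. interest=⌊1412404·85/10000⌋=12005; principal=104422-12005=92417; balance=1412404-92417=1319987
42. interest=⌊1319987·85/10000⌋=11219; principal=104422-11219=93203; balance=1319987-93203=1226784
43. interest=⌊1226784·85/10000⌋=10427; principal=104422-10427=93995; balance=1226784-93995=1132789
44. interest=⌊1132789·85/10000⌋=9628; principal=104422-9628=94794; balance=1132789-94794=1037995
45. interest=⌊1037995·85/10000⌋=8822; principal=104422-8822=95600; balance=1037995-95600=942395
46. interest=⌊942395·85/10000⌋=8010; principal=104422-8010=96412; balance=942395-96412=845983
47. interest=⌊845983·85/10000⌋=7190; principal=104422-7190=97232; balance=845983-97232=748751
48. interest=⌊748751·85/10000⌋=6364; principal=104422-6364=98058; balance=748751-98058=650693
49. interest=⌊650693·85/10000⌋=5530; principal=104422-5530=98892; balance=650693-98892=551801
50. interest=⌊551801·85/10000⌋=4690; principal=104422-4690=99732; balance=551801-99732=452069
51. interest=⌊452069·85/10000⌋=3842; principal=104422-3842=100580; balance=452069-100580=351489
52. interest=⌊351489·85/10000⌋=2987; principal=104422-2987=101435; balance=351489-101435=250054
53. interest=⌊250054·85/10000⌋=2125; principal=104422-2125=102297; balance=250054-102297=147757
54. interest=⌊147757·85/10000⌋=1255; principal=104422-1255=103167; balance=147757-103167=44590

1 38548 65874 4469207
2 37988 66434 4402773
3 37423 66999 4335774
4 36854 67568 4268206
5 36279 68143 4200063
6 35700 68722 4131341
7 35116 69306 4062035
8 34527 69895 3992140
9 33933 70489 3921651
10 33334 71088 3850563
11 32729 71693 3778870
12 32120 72302 3706568
13 31505 72917 3633651
14 30886 73536 3560115
15 30260 74162 3485953
16 29630 74792 3411161
17 28994 75428 3335733
18 28353 76069 3259664
19 27707 76715 3182949
20 27055 77367 3105582
21 26397 78025 3027557
22 25734 78688 2948869
23 25065 79357 2869512
24 24390 80032 2789480
25 23710 80712 2708768
26 23024 81398 2627370
27 22332 82090 2545280
28 21634 82788 2462492
29 20931 83491 2379001
30 20221 84201 2294800
31 19505 84917 2209883
32 18784 85638 2124245
33 18056 86366 2037879
34 17321 87101 1950778
35 16581 87841 1862937
36 15834 88588 1774349
37 15081 89341 1685008
38 14322 90100 1594908
39 13556 90866 1504042
40 12784 91638 1412404
41 12005 92417 1319987
42 11219 93203 1226784
43 10427 93995 1132789
44 9628 94794 1037995
45 8822 95600 942395
46 8010 96412 845983
47 7190 97232 748751
48 6364 98058 650693
49 5530 98892 551801
50 4690 99732 452069
51 3842 100580 351489
52 2987 101435 250054
53 2125 102297 147757
54 1255 103167 44590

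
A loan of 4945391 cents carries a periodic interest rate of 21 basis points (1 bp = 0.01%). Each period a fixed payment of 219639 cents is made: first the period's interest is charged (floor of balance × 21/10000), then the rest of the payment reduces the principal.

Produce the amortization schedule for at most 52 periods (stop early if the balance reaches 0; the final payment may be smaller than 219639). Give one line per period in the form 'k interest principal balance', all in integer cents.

1. interest=⌊4945391·21/10000⌋=10385; principal=219639-10385=209254; balance=4945391-209254=4736137
2. interest=⌊4736137·21/10000⌋=9945; principal=219639-9945=209694; balance=4736137-209694=4526443
3. interest=⌊4526443·21/10000⌋=9505; principal=219639-9505=210134; balance=4526443-210134=4316309
4. interest=⌊4316309·21/10000⌋=9064; principal=219639-9064=210575; balance=4316309-210575=4105734
5. interest=⌊4105734·21/10000⌋=8622; principal=219639-8622=211017; balance=4105734-211017=3894717
6. interest=⌊3894717·21/10000⌋=8178; principal=219639-8178=211461; balance=3894717-211461=3683256
7. interest=⌊3683256·21/10000⌋=7734; principal=219639-7734=211905; balance=3683256-211905=3471351
8. interest=⌊3471351·21/10000⌋=7289; principal=219639-7289=212350; balance=3471351-212350=3259001
9. interest=⌊3259001·21/10000⌋=6843; principal=219639-6843=212796; balance=3259001-212796=3046205
10. interest=⌊3046205·21/10000⌋=6397; principal=219639-6397=213242; balance=3046205-213242=2832963
11. interest=⌊2832963·21/10000⌋=5949; principal=219639-5949=213690; balance=2832963-213690=2619273
12. interest=⌊2619273·21/10000⌋=5500; principal=219639-5500=214139; balance=2619273-214139=2405134
13. interest=⌊2405134·21/10000⌋=5050; principal=219639-5050=214589; balance=2405134-214589=2190545
14. interest=⌊2190545·21/10000⌋=4600; principal=219639-4600=215039; balance=2190545-215039=1975506
15. interest=⌊1975506·21/10000⌋=4148; principal=219639-4148=215491; balance=1975506-215491=1760015
16. interest=⌊1760015·21/10000⌋=3696; principal=219639-3696=215943; balance=1760015-215943=1544072
17. interest=⌊1544072·21/10000⌋=3242; principal=219639-3242=216397; balance=1544072-216397=1327675
18. interest=⌊1327675·21/10000⌋=2788; principal=219639-2788=216851; balance=1327675-216851=1110824
19. interest=⌊1110824·21/10000⌋=2332; principal=219639-2332=217307; balance=1110824-217307=893517
20. interest=⌊893517·21/10000⌋=1876; principal=219639-1876=217763; balance=893517-217763=675754
21. interest=⌊675754·21/10000⌋=1419; principal=219639-1419=218220; balance=675754-218220=457534
22. interest=⌊457534·21/10000⌋=960; principal=219639-960=218679; balance=457534-218679=238855
23. interest=⌊238855·21/10000⌋=501; principal=219639-501=219138; balance=238855-219138=19717
24. interest=⌊19717·21/10000⌋=41; principal=min(219639-41,19717)=19717; balance=19717-19717=0

1 10385 209254 4736137
2 9945 209694 4526443
3 9505 210134 4316309
4 9064 210575 4105734
5 8622 211017 3894717
6 8178 211461 3683256
7 7734 211905 3471351
8 7289 212350 3259001
9 6843 212796 3046205
10 6397 213242 2832963
11 5949 213690 2619273
12 5500 214139 2405134
13 5050 214589 2190545
14 4600 215039 1975506
15 4148 215491 1760015
16 3696 215943 1544072
17 3242 216397 1327675
18 2788 216851 1110824
19 2332 217307 893517
20 1876 217763 675754
21 1419 218220 457534
22 960 218679 238855
23 501 219138 19717
24 41 19717 0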